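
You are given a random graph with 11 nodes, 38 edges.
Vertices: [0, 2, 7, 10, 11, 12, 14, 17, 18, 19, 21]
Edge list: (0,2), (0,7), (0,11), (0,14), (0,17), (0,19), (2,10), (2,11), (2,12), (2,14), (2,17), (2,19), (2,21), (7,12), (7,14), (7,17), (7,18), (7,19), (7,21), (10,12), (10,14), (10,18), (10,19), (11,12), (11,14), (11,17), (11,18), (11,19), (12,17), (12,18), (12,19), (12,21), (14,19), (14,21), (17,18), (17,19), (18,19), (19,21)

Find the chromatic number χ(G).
Clique number ω(G) = 5 (lower bound: χ ≥ ω).
Suppose a proper 5-coloring c exists. The clique [0, 2, 11, 14, 19] takes 5 distinct colors; by symmetry let c(0) = 1, c(2) = 2, c(11) = 3, c(14) = 4, c(19) = 5.
- Vertex 17: neighbors [0, 2, 11, 19] already have colors [1, 2, 3, 5] ⇒ c(17) = 4.
- Vertex 12: neighbors [2, 11, 17, 19] already have colors [2, 3, 4, 5] ⇒ c(12) = 1.
- Vertex 18: neighbors [12, 11, 17, 19] already have colors [1, 3, 4, 5] ⇒ c(18) = 2.
- Vertex 7: neighbors [0, 18, 14, 19] already have colors [1, 2, 4, 5] ⇒ c(7) = 3.
- Vertex 21: neighbors [12, 2, 7, 14, 19] already have colors [1, 2, 3, 4, 5] — all 5 colors blocked. Contradiction.
The forced assignments end in a contradiction, so G has no proper 5-coloring (χ ≥ 6).
The coloring below uses 6 colors, so χ(G) = 6.
A valid 6-coloring: color 1: [19]; color 2: [0, 12]; color 3: [2, 18]; color 4: [14, 17]; color 5: [10, 11, 21]; color 6: [7].

χ(G) = 6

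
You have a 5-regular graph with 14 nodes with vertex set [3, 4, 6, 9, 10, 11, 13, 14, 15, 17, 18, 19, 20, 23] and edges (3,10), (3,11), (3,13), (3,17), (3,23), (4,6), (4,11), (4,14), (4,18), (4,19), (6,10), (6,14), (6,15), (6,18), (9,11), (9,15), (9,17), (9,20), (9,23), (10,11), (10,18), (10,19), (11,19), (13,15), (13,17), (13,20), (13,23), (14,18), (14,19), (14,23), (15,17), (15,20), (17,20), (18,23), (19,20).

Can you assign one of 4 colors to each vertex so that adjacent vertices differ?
A valid 4-coloring: color 1: [9, 10, 13, 14]; color 2: [6, 11, 20, 23]; color 3: [3, 15, 18, 19]; color 4: [4, 17].
(χ(G) = 4 ≤ 4.)

Yes, G is 4-colorable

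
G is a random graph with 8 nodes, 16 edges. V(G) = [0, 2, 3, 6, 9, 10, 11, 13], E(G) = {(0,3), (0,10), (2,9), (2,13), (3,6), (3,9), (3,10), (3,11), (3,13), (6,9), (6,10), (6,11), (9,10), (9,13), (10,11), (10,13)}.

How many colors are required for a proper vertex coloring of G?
χ(G) = 4

Clique number ω(G) = 4 (lower bound: χ ≥ ω).
The clique on [3, 9, 10, 13] has size 4, forcing χ ≥ 4, and the coloring below uses 4 colors, so χ(G) = 4.
A valid 4-coloring: color 1: [2, 3]; color 2: [10]; color 3: [0, 9, 11]; color 4: [6, 13].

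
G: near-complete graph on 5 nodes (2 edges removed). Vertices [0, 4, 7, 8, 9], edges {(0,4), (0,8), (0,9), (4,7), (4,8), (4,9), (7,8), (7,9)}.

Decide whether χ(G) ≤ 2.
The clique on vertices [0, 4, 8] has size 3 > 2, so it alone needs 3 colors.

No, G is not 2-colorable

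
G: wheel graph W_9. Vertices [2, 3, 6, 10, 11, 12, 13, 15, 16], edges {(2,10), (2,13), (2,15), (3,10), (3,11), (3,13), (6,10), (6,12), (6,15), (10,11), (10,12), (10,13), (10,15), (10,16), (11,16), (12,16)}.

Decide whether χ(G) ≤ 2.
The clique on vertices [2, 10, 13] has size 3 > 2, so it alone needs 3 colors.

No, G is not 2-colorable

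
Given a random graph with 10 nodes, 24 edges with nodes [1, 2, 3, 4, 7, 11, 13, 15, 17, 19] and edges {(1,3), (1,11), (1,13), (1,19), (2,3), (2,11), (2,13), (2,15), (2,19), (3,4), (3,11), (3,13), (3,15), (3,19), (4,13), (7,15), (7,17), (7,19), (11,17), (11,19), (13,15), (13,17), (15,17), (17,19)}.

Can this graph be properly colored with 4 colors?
Yes, G is 4-colorable

A valid 4-coloring: color 1: [3, 17]; color 2: [4, 15, 19]; color 3: [7, 11, 13]; color 4: [1, 2].
(χ(G) = 4 ≤ 4.)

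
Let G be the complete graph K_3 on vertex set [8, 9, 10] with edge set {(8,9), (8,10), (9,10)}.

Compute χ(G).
χ(G) = 3

Clique number ω(G) = 3 (lower bound: χ ≥ ω).
The clique on [8, 9, 10] has size 3, forcing χ ≥ 3, and the coloring below uses 3 colors, so χ(G) = 3.
A valid 3-coloring: color 1: [9]; color 2: [10]; color 3: [8].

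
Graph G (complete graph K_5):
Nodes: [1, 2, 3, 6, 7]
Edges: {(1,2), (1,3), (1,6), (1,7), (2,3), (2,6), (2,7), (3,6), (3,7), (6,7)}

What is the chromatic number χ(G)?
χ(G) = 5

Clique number ω(G) = 5 (lower bound: χ ≥ ω).
The clique on [1, 2, 3, 6, 7] has size 5, forcing χ ≥ 5, and the coloring below uses 5 colors, so χ(G) = 5.
A valid 5-coloring: color 1: [3]; color 2: [1]; color 3: [6]; color 4: [2]; color 5: [7].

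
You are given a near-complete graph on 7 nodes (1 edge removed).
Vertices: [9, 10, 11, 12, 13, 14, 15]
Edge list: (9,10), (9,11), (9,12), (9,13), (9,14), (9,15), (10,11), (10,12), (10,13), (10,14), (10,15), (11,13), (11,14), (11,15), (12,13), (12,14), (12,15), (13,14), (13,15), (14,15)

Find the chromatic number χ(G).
χ(G) = 6

Clique number ω(G) = 6 (lower bound: χ ≥ ω).
The clique on [9, 10, 11, 13, 14, 15] has size 6, forcing χ ≥ 6, and the coloring below uses 6 colors, so χ(G) = 6.
A valid 6-coloring: color 1: [14]; color 2: [10]; color 3: [13]; color 4: [15]; color 5: [9]; color 6: [11, 12].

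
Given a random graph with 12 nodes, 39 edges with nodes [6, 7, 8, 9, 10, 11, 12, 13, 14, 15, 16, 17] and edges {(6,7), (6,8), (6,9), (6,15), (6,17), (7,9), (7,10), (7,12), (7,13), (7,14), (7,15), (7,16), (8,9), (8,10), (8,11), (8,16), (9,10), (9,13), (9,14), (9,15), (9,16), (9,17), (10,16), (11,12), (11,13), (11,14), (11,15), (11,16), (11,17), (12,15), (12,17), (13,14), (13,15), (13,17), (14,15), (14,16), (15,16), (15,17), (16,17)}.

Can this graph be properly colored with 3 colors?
No, G is not 3-colorable

The clique on vertices [7, 9, 14, 15, 16] has size 5 > 3, so it alone needs 5 colors.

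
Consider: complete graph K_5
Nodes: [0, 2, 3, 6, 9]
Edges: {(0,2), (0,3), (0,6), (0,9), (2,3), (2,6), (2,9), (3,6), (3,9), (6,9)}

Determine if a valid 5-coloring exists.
A valid 5-coloring: color 1: [9]; color 2: [3]; color 3: [6]; color 4: [2]; color 5: [0].
(χ(G) = 5 ≤ 5.)

Yes, G is 5-colorable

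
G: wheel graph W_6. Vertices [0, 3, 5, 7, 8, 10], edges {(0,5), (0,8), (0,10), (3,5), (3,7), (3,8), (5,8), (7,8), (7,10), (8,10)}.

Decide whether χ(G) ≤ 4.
Yes, G is 4-colorable

A valid 4-coloring: color 1: [8]; color 2: [3, 10]; color 3: [0, 7]; color 4: [5].
(χ(G) = 4 ≤ 4.)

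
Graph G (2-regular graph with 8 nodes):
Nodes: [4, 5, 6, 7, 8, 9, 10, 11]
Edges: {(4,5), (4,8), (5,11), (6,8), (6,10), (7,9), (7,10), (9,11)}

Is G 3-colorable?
A valid 3-coloring: color 1: [5, 8, 9, 10]; color 2: [4, 6, 7, 11].
(χ(G) = 2 ≤ 3.)

Yes, G is 3-colorable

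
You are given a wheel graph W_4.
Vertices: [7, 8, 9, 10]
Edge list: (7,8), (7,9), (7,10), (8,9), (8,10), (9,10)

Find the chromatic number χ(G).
Clique number ω(G) = 4 (lower bound: χ ≥ ω).
The clique on [7, 8, 9, 10] has size 4, forcing χ ≥ 4, and the coloring below uses 4 colors, so χ(G) = 4.
A valid 4-coloring: color 1: [9]; color 2: [8]; color 3: [7]; color 4: [10].

χ(G) = 4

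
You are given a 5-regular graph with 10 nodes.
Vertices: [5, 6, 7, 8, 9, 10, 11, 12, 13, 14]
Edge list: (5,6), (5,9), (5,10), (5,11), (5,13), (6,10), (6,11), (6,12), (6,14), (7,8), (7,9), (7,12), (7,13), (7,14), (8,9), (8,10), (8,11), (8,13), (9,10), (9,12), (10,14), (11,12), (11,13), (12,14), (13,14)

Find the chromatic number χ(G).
χ(G) = 4

Clique number ω(G) = 3 (lower bound: χ ≥ ω).
Odd cycle [12, 14, 10, 5, 11] needs 3 colors (χ ≥ 3).
Vertex 6 is adjacent to every vertex of [5, 10, 11, 12, 14], which already need 3 colors among themselves, so 6 needs a new color (χ ≥ 4).
The coloring below uses 4 colors, so χ(G) = 4.
A valid 4-coloring: color 1: [5, 8, 12]; color 2: [6, 9, 13]; color 3: [7, 10, 11]; color 4: [14].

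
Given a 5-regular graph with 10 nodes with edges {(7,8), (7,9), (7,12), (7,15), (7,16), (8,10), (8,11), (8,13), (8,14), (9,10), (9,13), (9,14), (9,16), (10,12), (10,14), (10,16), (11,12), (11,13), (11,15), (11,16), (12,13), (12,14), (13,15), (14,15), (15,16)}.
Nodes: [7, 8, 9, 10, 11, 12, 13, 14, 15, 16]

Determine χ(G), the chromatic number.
Clique number ω(G) = 3 (lower bound: χ ≥ ω).
The clique on [7, 9, 16] has size 3, forcing χ ≥ 3, and the coloring below uses 3 colors, so χ(G) = 3.
A valid 3-coloring: color 1: [8, 9, 12, 15]; color 2: [7, 10, 11]; color 3: [13, 14, 16].

χ(G) = 3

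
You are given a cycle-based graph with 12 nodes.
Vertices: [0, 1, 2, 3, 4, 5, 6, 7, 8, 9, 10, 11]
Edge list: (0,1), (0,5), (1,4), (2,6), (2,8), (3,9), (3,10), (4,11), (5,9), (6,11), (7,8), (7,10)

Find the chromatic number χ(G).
Clique number ω(G) = 2 (lower bound: χ ≥ ω).
The graph is bipartite (no odd cycle), so 2 colors suffice: χ(G) = 2.
A valid 2-coloring: color 1: [0, 4, 6, 8, 9, 10]; color 2: [1, 2, 3, 5, 7, 11].

χ(G) = 2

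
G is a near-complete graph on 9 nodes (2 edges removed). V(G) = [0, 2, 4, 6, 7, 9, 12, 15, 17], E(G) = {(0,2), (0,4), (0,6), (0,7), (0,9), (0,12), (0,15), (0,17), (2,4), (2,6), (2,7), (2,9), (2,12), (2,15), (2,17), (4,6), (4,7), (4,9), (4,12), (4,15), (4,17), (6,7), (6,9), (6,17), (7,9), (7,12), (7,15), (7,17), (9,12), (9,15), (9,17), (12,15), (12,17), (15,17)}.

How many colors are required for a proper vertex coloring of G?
χ(G) = 8

Clique number ω(G) = 8 (lower bound: χ ≥ ω).
The clique on [0, 2, 4, 7, 9, 12, 15, 17] has size 8, forcing χ ≥ 8, and the coloring below uses 8 colors, so χ(G) = 8.
A valid 8-coloring: color 1: [7]; color 2: [2]; color 3: [0]; color 4: [4]; color 5: [9]; color 6: [17]; color 7: [6, 12]; color 8: [15].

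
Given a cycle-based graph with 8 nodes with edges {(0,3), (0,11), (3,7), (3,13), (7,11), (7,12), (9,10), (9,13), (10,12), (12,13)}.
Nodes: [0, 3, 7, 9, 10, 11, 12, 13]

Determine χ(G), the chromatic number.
χ(G) = 2

Clique number ω(G) = 2 (lower bound: χ ≥ ω).
The graph is bipartite (no odd cycle), so 2 colors suffice: χ(G) = 2.
A valid 2-coloring: color 1: [0, 7, 10, 13]; color 2: [3, 9, 11, 12].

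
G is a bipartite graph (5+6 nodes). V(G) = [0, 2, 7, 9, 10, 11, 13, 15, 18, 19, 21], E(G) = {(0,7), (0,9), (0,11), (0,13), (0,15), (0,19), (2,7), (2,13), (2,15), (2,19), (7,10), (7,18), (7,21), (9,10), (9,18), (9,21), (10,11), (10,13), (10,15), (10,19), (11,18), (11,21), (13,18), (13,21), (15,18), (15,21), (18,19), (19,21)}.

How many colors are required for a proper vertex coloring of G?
χ(G) = 2

Clique number ω(G) = 2 (lower bound: χ ≥ ω).
The graph is bipartite (no odd cycle), so 2 colors suffice: χ(G) = 2.
A valid 2-coloring: color 1: [0, 2, 10, 18, 21]; color 2: [7, 9, 11, 13, 15, 19].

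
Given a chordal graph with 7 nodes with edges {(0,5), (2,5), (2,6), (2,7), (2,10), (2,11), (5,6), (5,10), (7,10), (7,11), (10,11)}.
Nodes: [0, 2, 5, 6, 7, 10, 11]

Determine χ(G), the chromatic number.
χ(G) = 4

Clique number ω(G) = 4 (lower bound: χ ≥ ω).
The clique on [2, 7, 10, 11] has size 4, forcing χ ≥ 4, and the coloring below uses 4 colors, so χ(G) = 4.
A valid 4-coloring: color 1: [0, 2]; color 2: [6, 10]; color 3: [5, 7]; color 4: [11].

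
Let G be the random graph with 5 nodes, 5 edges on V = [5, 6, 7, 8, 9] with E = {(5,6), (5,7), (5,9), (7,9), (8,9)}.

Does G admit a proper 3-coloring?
Yes, G is 3-colorable

A valid 3-coloring: color 1: [5, 8]; color 2: [6, 9]; color 3: [7].
(χ(G) = 3 ≤ 3.)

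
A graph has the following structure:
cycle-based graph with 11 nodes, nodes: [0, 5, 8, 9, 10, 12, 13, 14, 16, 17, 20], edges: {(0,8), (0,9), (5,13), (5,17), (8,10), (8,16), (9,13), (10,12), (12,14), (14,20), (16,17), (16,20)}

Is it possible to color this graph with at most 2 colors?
No, G is not 2-colorable

Odd cycle [5, 13, 9, 0, 8, 16, 17] needs 3 colors (χ ≥ 3).
Hence χ(G) ≥ 3 > 2, so no proper 2-coloring exists.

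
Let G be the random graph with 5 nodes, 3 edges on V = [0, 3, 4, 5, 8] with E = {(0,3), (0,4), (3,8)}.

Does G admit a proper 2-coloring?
A valid 2-coloring: color 1: [0, 5, 8]; color 2: [3, 4].
(χ(G) = 2 ≤ 2.)

Yes, G is 2-colorable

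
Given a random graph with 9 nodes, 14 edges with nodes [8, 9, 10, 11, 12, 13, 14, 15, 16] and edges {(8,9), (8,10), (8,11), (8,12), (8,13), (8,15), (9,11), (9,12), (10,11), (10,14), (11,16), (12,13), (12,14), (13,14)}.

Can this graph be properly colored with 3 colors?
Yes, G is 3-colorable

A valid 3-coloring: color 1: [8, 14, 16]; color 2: [11, 12, 15]; color 3: [9, 10, 13].
(χ(G) = 3 ≤ 3.)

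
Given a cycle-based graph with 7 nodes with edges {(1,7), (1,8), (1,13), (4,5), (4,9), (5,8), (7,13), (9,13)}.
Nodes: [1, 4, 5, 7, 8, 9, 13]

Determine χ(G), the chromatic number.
Clique number ω(G) = 3 (lower bound: χ ≥ ω).
The clique on [1, 7, 13] has size 3, forcing χ ≥ 3, and the coloring below uses 3 colors, so χ(G) = 3.
A valid 3-coloring: color 1: [4, 8, 13]; color 2: [1, 5, 9]; color 3: [7].

χ(G) = 3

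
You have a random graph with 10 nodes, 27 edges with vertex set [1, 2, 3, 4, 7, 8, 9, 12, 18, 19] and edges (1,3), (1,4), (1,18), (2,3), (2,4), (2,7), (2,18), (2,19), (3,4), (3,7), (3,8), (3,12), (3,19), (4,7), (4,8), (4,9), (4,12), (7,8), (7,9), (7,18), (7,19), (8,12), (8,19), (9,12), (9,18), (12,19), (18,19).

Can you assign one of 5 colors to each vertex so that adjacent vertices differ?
A valid 5-coloring: color 1: [4, 19]; color 2: [3, 18]; color 3: [1, 7, 12]; color 4: [2, 8, 9].
(χ(G) = 4 ≤ 5.)

Yes, G is 5-colorable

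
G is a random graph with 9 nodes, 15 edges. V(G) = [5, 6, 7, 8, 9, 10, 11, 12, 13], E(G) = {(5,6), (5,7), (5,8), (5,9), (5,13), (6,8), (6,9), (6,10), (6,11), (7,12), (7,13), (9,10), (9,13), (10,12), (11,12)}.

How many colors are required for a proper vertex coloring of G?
Clique number ω(G) = 3 (lower bound: χ ≥ ω).
The clique on [6, 9, 10] has size 3, forcing χ ≥ 3, and the coloring below uses 3 colors, so χ(G) = 3.
A valid 3-coloring: color 1: [6, 12, 13]; color 2: [5, 10, 11]; color 3: [7, 8, 9].

χ(G) = 3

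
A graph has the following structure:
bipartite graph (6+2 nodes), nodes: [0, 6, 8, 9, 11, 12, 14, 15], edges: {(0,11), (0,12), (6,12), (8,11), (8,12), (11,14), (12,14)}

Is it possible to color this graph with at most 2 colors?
A valid 2-coloring: color 1: [9, 11, 12, 15]; color 2: [0, 6, 8, 14].
(χ(G) = 2 ≤ 2.)

Yes, G is 2-colorable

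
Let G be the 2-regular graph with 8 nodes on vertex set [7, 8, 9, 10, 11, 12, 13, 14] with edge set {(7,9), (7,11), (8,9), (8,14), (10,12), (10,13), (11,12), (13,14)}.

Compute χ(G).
Clique number ω(G) = 2 (lower bound: χ ≥ ω).
The graph is bipartite (no odd cycle), so 2 colors suffice: χ(G) = 2.
A valid 2-coloring: color 1: [9, 10, 11, 14]; color 2: [7, 8, 12, 13].

χ(G) = 2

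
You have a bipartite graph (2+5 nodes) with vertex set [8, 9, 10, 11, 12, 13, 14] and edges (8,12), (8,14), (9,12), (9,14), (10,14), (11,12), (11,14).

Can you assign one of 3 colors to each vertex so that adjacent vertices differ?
A valid 3-coloring: color 1: [12, 13, 14]; color 2: [8, 9, 10, 11].
(χ(G) = 2 ≤ 3.)

Yes, G is 3-colorable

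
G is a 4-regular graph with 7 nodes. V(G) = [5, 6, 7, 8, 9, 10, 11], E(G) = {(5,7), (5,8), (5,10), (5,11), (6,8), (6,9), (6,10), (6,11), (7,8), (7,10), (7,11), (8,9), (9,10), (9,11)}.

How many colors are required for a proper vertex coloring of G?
Clique number ω(G) = 3 (lower bound: χ ≥ ω).
The clique on [6, 8, 9] has size 3, forcing χ ≥ 3, and the coloring below uses 3 colors, so χ(G) = 3.
A valid 3-coloring: color 1: [5, 9]; color 2: [8, 10, 11]; color 3: [6, 7].

χ(G) = 3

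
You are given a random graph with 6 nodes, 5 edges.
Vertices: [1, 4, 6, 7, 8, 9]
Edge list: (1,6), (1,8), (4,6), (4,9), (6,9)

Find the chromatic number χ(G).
χ(G) = 3

Clique number ω(G) = 3 (lower bound: χ ≥ ω).
The clique on [4, 6, 9] has size 3, forcing χ ≥ 3, and the coloring below uses 3 colors, so χ(G) = 3.
A valid 3-coloring: color 1: [6, 7, 8]; color 2: [1, 9]; color 3: [4].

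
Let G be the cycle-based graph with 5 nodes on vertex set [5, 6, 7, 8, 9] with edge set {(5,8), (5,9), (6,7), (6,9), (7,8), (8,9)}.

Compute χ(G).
Clique number ω(G) = 3 (lower bound: χ ≥ ω).
The clique on [5, 8, 9] has size 3, forcing χ ≥ 3, and the coloring below uses 3 colors, so χ(G) = 3.
A valid 3-coloring: color 1: [6, 8]; color 2: [7, 9]; color 3: [5].

χ(G) = 3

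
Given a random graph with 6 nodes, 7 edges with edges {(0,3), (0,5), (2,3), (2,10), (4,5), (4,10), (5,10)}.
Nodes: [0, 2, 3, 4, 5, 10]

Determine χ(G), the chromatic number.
Clique number ω(G) = 3 (lower bound: χ ≥ ω).
The clique on [4, 5, 10] has size 3, forcing χ ≥ 3, and the coloring below uses 3 colors, so χ(G) = 3.
A valid 3-coloring: color 1: [2, 5]; color 2: [0, 10]; color 3: [3, 4].

χ(G) = 3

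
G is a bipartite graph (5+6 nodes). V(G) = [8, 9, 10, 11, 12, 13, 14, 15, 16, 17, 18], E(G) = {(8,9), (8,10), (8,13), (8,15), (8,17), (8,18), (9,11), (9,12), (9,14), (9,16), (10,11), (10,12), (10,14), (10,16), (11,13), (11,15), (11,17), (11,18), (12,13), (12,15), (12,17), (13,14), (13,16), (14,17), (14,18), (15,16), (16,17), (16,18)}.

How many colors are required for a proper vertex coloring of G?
Clique number ω(G) = 2 (lower bound: χ ≥ ω).
The graph is bipartite (no odd cycle), so 2 colors suffice: χ(G) = 2.
A valid 2-coloring: color 1: [8, 11, 12, 14, 16]; color 2: [9, 10, 13, 15, 17, 18].

χ(G) = 2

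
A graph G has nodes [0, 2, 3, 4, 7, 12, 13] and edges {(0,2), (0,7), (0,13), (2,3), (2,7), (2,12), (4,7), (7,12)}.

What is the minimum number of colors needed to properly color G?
Clique number ω(G) = 3 (lower bound: χ ≥ ω).
The clique on [0, 2, 7] has size 3, forcing χ ≥ 3, and the coloring below uses 3 colors, so χ(G) = 3.
A valid 3-coloring: color 1: [2, 4, 13]; color 2: [3, 7]; color 3: [0, 12].

χ(G) = 3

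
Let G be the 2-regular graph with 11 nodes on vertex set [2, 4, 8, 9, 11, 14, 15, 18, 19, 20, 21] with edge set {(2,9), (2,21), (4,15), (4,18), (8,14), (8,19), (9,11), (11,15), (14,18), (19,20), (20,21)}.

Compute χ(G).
Clique number ω(G) = 2 (lower bound: χ ≥ ω).
Odd cycle [19, 20, 21, 2, 9, 11, 15, 4, 18, 14, 8] needs 3 colors (χ ≥ 3).
The coloring below uses 3 colors, so χ(G) = 3.
A valid 3-coloring: color 1: [2, 4, 11, 14, 19]; color 2: [8, 9, 15, 18, 20]; color 3: [21].

χ(G) = 3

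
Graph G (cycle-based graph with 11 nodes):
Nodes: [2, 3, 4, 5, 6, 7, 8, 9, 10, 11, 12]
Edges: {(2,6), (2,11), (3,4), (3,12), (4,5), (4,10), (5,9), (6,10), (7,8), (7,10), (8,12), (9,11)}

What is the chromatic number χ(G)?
Clique number ω(G) = 2 (lower bound: χ ≥ ω).
Odd cycle [5, 9, 11, 2, 6, 10, 4] needs 3 colors (χ ≥ 3).
The coloring below uses 3 colors, so χ(G) = 3.
A valid 3-coloring: color 1: [2, 4, 7, 9, 12]; color 2: [3, 5, 8, 10, 11]; color 3: [6].

χ(G) = 3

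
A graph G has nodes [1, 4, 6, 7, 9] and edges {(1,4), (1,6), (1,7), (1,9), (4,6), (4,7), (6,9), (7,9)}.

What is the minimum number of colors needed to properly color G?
Clique number ω(G) = 3 (lower bound: χ ≥ ω).
The clique on [1, 6, 9] has size 3, forcing χ ≥ 3, and the coloring below uses 3 colors, so χ(G) = 3.
A valid 3-coloring: color 1: [1]; color 2: [4, 9]; color 3: [6, 7].

χ(G) = 3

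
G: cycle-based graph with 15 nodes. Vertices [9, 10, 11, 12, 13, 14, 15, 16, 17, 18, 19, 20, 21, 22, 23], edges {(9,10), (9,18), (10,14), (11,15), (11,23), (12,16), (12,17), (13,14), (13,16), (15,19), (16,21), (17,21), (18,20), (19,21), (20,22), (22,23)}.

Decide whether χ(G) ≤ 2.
No, G is not 2-colorable

Odd cycle [21, 16, 13, 14, 10, 9, 18, 20, 22, 23, 11, 15, 19] needs 3 colors (χ ≥ 3).
Hence χ(G) ≥ 3 > 2, so no proper 2-coloring exists.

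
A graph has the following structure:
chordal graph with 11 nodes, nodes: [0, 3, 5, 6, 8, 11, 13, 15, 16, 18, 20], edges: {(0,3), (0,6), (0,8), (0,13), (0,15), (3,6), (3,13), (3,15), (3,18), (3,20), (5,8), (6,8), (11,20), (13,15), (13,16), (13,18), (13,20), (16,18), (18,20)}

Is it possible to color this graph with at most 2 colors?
The clique on vertices [0, 3, 13, 15] has size 4 > 2, so it alone needs 4 colors.

No, G is not 2-colorable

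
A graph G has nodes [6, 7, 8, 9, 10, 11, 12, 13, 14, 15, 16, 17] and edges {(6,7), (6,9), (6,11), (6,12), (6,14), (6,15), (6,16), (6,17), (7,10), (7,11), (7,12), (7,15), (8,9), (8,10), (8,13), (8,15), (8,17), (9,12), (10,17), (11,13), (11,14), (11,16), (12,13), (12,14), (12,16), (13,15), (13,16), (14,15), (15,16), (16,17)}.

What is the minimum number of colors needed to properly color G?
Clique number ω(G) = 3 (lower bound: χ ≥ ω).
Suppose a proper 3-coloring c exists. The clique [6, 7, 11] takes 3 distinct colors; by symmetry let c(6) = 1, c(7) = 2, c(11) = 3.
- Vertex 12: neighbors [6, 7] already have colors [1, 2] ⇒ c(12) = 3.
- Vertex 15: neighbors [6, 7] already have colors [1, 2] ⇒ c(15) = 3.
- Vertex 16: neighbors [6, 11] already have colors [1, 3] ⇒ c(16) = 2.
- Vertex 17: neighbors [6, 16] already have colors [1, 2] ⇒ c(17) = 3.
- Vertex 9: neighbors [6, 12] already have colors [1, 3] ⇒ c(9) = 2.
- Vertex 8: neighbors [9, 15] already have colors [2, 3] ⇒ c(8) = 1.
- Vertex 10: neighbors [8, 7, 17] already have colors [1, 2, 3] — all 3 colors blocked. Contradiction.
The forced assignments end in a contradiction, so G has no proper 3-coloring (χ ≥ 4).
The coloring below uses 4 colors, so χ(G) = 4.
A valid 4-coloring: color 1: [6, 10, 13]; color 2: [7, 8, 14, 16]; color 3: [11, 12, 15, 17]; color 4: [9].

χ(G) = 4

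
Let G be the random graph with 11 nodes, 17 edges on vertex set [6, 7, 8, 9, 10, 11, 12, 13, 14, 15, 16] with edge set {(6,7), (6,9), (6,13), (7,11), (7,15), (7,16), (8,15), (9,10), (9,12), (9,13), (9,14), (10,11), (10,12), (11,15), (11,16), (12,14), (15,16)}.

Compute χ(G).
χ(G) = 4

Clique number ω(G) = 4 (lower bound: χ ≥ ω).
The clique on [7, 11, 15, 16] has size 4, forcing χ ≥ 4, and the coloring below uses 4 colors, so χ(G) = 4.
A valid 4-coloring: color 1: [8, 9, 11]; color 2: [6, 10, 14, 15]; color 3: [7, 12, 13]; color 4: [16].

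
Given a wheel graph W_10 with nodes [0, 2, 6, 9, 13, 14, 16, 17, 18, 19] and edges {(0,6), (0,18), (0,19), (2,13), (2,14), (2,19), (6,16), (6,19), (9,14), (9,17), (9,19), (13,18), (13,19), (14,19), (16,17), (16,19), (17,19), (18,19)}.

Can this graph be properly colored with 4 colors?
A valid 4-coloring: color 1: [19]; color 2: [0, 13, 14, 17]; color 3: [2, 9, 16, 18]; color 4: [6].
(χ(G) = 4 ≤ 4.)

Yes, G is 4-colorable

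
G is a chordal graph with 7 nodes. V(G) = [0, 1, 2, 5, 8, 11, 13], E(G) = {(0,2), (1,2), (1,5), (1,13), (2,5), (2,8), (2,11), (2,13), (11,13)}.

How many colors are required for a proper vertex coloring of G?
Clique number ω(G) = 3 (lower bound: χ ≥ ω).
The clique on [1, 2, 13] has size 3, forcing χ ≥ 3, and the coloring below uses 3 colors, so χ(G) = 3.
A valid 3-coloring: color 1: [2]; color 2: [0, 1, 8, 11]; color 3: [5, 13].

χ(G) = 3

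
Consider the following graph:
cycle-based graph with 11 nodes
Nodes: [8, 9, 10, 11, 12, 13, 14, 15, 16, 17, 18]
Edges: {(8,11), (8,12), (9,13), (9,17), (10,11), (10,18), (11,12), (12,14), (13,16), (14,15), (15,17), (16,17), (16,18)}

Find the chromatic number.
Clique number ω(G) = 3 (lower bound: χ ≥ ω).
The clique on [8, 11, 12] has size 3, forcing χ ≥ 3, and the coloring below uses 3 colors, so χ(G) = 3.
A valid 3-coloring: color 1: [11, 13, 14, 17, 18]; color 2: [9, 10, 12, 15, 16]; color 3: [8].

χ(G) = 3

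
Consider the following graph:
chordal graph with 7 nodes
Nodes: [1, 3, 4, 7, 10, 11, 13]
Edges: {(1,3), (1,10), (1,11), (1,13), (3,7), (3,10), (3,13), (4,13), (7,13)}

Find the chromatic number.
χ(G) = 3

Clique number ω(G) = 3 (lower bound: χ ≥ ω).
The clique on [1, 3, 10] has size 3, forcing χ ≥ 3, and the coloring below uses 3 colors, so χ(G) = 3.
A valid 3-coloring: color 1: [3, 4, 11]; color 2: [1, 7]; color 3: [10, 13].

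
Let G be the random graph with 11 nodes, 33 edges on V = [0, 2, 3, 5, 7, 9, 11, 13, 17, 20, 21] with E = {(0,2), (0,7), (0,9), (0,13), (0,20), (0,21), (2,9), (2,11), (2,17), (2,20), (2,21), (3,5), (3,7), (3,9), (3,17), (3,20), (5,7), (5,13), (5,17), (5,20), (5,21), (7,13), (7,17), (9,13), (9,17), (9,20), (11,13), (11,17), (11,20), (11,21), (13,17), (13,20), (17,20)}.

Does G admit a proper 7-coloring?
A valid 7-coloring: color 1: [7, 20, 21]; color 2: [0, 17]; color 3: [2, 3, 13]; color 4: [5, 9, 11].
(χ(G) = 4 ≤ 7.)

Yes, G is 7-colorable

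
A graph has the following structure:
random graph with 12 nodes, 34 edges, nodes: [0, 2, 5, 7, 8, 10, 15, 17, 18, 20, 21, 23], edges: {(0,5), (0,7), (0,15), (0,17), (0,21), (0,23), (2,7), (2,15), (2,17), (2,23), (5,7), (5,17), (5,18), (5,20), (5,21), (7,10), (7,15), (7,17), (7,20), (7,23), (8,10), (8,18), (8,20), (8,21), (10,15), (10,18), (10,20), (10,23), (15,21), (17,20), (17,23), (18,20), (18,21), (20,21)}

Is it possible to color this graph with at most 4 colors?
A valid 4-coloring: color 1: [7, 18]; color 2: [0, 2, 20]; color 3: [10, 17, 21]; color 4: [5, 8, 15, 23].
(χ(G) = 4 ≤ 4.)

Yes, G is 4-colorable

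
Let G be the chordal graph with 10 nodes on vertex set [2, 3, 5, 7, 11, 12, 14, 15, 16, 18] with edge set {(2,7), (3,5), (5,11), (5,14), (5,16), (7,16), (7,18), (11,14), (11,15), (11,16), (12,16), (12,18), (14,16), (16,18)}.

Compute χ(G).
χ(G) = 4

Clique number ω(G) = 4 (lower bound: χ ≥ ω).
The clique on [5, 11, 14, 16] has size 4, forcing χ ≥ 4, and the coloring below uses 4 colors, so χ(G) = 4.
A valid 4-coloring: color 1: [2, 3, 15, 16]; color 2: [5, 7, 12]; color 3: [11, 18]; color 4: [14].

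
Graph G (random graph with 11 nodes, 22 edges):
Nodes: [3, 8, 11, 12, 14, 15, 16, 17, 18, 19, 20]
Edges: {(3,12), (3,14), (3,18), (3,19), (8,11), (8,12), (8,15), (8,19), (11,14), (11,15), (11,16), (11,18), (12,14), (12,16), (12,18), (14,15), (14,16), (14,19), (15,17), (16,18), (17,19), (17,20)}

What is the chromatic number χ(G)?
χ(G) = 3

Clique number ω(G) = 3 (lower bound: χ ≥ ω).
The clique on [8, 11, 15] has size 3, forcing χ ≥ 3, and the coloring below uses 3 colors, so χ(G) = 3.
A valid 3-coloring: color 1: [8, 14, 17, 18]; color 2: [11, 12, 19, 20]; color 3: [3, 15, 16].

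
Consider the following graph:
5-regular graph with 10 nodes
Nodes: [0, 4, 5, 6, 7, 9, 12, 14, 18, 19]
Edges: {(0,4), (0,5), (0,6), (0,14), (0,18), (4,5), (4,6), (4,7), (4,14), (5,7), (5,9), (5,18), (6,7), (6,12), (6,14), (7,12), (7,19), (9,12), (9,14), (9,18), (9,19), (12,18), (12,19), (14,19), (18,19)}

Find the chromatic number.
Clique number ω(G) = 4 (lower bound: χ ≥ ω).
The clique on [0, 4, 6, 14] has size 4, forcing χ ≥ 4, and the coloring below uses 4 colors, so χ(G) = 4.
A valid 4-coloring: color 1: [0, 7, 9]; color 2: [5, 12, 14]; color 3: [4, 18]; color 4: [6, 19].

χ(G) = 4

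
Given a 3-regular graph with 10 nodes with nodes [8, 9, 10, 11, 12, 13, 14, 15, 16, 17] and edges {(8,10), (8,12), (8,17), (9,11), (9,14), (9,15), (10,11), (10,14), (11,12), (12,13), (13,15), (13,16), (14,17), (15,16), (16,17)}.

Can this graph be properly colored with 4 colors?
A valid 4-coloring: color 1: [9, 10, 13, 17]; color 2: [12, 14, 15]; color 3: [8, 11, 16].
(χ(G) = 3 ≤ 4.)

Yes, G is 4-colorable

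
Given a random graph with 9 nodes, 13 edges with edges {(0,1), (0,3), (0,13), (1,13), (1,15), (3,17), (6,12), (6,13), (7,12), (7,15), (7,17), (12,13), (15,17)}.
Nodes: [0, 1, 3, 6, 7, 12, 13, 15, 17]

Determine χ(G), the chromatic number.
Clique number ω(G) = 3 (lower bound: χ ≥ ω).
The clique on [7, 15, 17] has size 3, forcing χ ≥ 3, and the coloring below uses 3 colors, so χ(G) = 3.
A valid 3-coloring: color 1: [3, 13, 15]; color 2: [0, 12, 17]; color 3: [1, 6, 7].

χ(G) = 3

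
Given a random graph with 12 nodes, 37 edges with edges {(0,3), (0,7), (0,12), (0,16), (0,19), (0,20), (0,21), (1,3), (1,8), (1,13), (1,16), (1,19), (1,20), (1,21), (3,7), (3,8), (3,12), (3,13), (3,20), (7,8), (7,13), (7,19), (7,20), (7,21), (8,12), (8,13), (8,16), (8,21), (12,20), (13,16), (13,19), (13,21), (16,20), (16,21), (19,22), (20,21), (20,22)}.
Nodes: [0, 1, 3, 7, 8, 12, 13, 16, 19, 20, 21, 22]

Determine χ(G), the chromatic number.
Clique number ω(G) = 5 (lower bound: χ ≥ ω).
The clique on [1, 8, 13, 16, 21] has size 5, forcing χ ≥ 5, and the coloring below uses 5 colors, so χ(G) = 5.
A valid 5-coloring: color 1: [13, 20]; color 2: [3, 19, 21]; color 3: [0, 1, 22]; color 4: [7, 12, 16]; color 5: [8].

χ(G) = 5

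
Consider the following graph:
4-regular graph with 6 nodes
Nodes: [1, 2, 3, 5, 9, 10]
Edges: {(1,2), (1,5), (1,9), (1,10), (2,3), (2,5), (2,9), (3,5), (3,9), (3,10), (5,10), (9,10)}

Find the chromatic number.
χ(G) = 3

Clique number ω(G) = 3 (lower bound: χ ≥ ω).
The clique on [1, 9, 10] has size 3, forcing χ ≥ 3, and the coloring below uses 3 colors, so χ(G) = 3.
A valid 3-coloring: color 1: [5, 9]; color 2: [1, 3]; color 3: [2, 10].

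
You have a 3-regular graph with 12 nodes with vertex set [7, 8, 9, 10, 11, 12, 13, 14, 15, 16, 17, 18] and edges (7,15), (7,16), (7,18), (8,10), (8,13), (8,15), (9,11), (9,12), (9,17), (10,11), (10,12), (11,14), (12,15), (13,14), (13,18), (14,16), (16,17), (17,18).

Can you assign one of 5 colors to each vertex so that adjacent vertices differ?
A valid 5-coloring: color 1: [7, 11, 12, 13, 17]; color 2: [9, 10, 15, 16, 18]; color 3: [8, 14].
(χ(G) = 3 ≤ 5.)

Yes, G is 5-colorable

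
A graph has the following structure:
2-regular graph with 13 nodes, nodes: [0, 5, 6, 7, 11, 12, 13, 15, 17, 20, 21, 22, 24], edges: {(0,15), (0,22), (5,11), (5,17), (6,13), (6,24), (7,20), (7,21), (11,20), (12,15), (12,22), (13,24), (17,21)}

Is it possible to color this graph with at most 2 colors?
The clique on vertices [6, 13, 24] has size 3 > 2, so it alone needs 3 colors.

No, G is not 2-colorable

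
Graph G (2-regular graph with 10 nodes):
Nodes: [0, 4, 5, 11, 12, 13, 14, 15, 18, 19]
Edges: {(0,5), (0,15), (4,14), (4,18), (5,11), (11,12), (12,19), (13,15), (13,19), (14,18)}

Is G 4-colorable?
Yes, G is 4-colorable

A valid 4-coloring: color 1: [4, 5, 15, 19]; color 2: [0, 12, 13, 18]; color 3: [11, 14].
(χ(G) = 3 ≤ 4.)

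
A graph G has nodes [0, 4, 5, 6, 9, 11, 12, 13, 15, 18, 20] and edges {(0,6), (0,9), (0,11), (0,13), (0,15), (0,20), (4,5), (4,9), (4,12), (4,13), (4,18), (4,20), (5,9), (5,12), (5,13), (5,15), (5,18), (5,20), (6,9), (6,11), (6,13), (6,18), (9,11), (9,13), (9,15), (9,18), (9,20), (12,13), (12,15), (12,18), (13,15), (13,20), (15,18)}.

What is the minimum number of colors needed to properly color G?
χ(G) = 5

Clique number ω(G) = 5 (lower bound: χ ≥ ω).
The clique on [4, 5, 9, 13, 20] has size 5, forcing χ ≥ 5, and the coloring below uses 5 colors, so χ(G) = 5.
A valid 5-coloring: color 1: [9, 12]; color 2: [11, 13, 18]; color 3: [0, 5]; color 4: [4, 6, 15]; color 5: [20].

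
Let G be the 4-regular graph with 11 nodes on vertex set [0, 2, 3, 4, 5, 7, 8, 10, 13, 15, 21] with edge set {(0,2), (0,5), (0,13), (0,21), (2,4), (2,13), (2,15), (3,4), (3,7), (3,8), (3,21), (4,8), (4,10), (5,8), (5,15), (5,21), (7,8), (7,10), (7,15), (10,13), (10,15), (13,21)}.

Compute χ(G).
χ(G) = 3

Clique number ω(G) = 3 (lower bound: χ ≥ ω).
The clique on [0, 2, 13] has size 3, forcing χ ≥ 3, and the coloring below uses 3 colors, so χ(G) = 3.
A valid 3-coloring: color 1: [2, 8, 10, 21]; color 2: [0, 3, 15]; color 3: [4, 5, 7, 13].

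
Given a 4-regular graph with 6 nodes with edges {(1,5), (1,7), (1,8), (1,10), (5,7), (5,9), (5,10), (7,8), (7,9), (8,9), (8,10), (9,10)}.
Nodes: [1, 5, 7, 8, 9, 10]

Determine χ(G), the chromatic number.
χ(G) = 3

Clique number ω(G) = 3 (lower bound: χ ≥ ω).
The clique on [1, 8, 10] has size 3, forcing χ ≥ 3, and the coloring below uses 3 colors, so χ(G) = 3.
A valid 3-coloring: color 1: [1, 9]; color 2: [5, 8]; color 3: [7, 10].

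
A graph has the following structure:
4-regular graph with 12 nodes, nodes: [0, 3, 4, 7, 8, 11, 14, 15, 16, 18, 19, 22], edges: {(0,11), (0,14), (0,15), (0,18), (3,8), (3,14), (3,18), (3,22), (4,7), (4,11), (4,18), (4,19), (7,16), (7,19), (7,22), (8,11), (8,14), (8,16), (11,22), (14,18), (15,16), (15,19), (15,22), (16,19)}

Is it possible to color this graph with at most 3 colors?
A valid 3-coloring: color 1: [7, 11, 14, 15]; color 2: [0, 3, 4, 16]; color 3: [8, 18, 19, 22].
(χ(G) = 3 ≤ 3.)

Yes, G is 3-colorable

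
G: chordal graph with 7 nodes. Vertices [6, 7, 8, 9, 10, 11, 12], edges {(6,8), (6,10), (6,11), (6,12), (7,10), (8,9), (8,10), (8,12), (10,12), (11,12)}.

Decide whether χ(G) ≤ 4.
A valid 4-coloring: color 1: [7, 8, 11]; color 2: [9, 12]; color 3: [10]; color 4: [6].
(χ(G) = 4 ≤ 4.)

Yes, G is 4-colorable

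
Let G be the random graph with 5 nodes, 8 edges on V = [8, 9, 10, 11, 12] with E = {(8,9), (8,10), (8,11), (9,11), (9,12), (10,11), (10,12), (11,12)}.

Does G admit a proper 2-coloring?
No, G is not 2-colorable

The clique on vertices [8, 9, 11] has size 3 > 2, so it alone needs 3 colors.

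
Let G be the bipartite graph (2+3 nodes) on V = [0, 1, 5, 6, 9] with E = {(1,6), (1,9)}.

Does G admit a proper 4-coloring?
A valid 4-coloring: color 1: [0, 1, 5]; color 2: [6, 9].
(χ(G) = 2 ≤ 4.)

Yes, G is 4-colorable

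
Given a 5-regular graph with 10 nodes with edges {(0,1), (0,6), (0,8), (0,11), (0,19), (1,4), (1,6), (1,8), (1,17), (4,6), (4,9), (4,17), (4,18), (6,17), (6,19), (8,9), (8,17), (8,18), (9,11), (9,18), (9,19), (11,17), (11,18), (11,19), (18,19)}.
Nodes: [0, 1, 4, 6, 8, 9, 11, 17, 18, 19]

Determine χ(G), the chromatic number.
Clique number ω(G) = 4 (lower bound: χ ≥ ω).
The clique on [1, 4, 6, 17] has size 4, forcing χ ≥ 4, and the coloring below uses 4 colors, so χ(G) = 4.
A valid 4-coloring: color 1: [6, 8, 11]; color 2: [0, 17, 18]; color 3: [1, 9]; color 4: [4, 19].

χ(G) = 4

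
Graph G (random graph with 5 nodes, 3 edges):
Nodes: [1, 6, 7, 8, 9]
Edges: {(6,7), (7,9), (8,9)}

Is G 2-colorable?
A valid 2-coloring: color 1: [1, 6, 9]; color 2: [7, 8].
(χ(G) = 2 ≤ 2.)

Yes, G is 2-colorable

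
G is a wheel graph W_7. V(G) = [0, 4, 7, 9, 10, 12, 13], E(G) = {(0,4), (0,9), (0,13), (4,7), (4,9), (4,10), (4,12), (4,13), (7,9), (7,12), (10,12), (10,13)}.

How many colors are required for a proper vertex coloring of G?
Clique number ω(G) = 3 (lower bound: χ ≥ ω).
The clique on [0, 4, 9] has size 3, forcing χ ≥ 3, and the coloring below uses 3 colors, so χ(G) = 3.
A valid 3-coloring: color 1: [4]; color 2: [9, 12, 13]; color 3: [0, 7, 10].

χ(G) = 3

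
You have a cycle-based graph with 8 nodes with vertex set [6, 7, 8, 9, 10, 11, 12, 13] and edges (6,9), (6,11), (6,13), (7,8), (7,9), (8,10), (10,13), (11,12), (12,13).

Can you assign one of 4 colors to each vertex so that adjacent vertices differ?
A valid 4-coloring: color 1: [6, 7, 10, 12]; color 2: [8, 9, 11, 13].
(χ(G) = 2 ≤ 4.)

Yes, G is 4-colorable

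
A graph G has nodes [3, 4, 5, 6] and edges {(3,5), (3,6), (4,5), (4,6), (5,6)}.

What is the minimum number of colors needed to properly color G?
Clique number ω(G) = 3 (lower bound: χ ≥ ω).
The clique on [3, 5, 6] has size 3, forcing χ ≥ 3, and the coloring below uses 3 colors, so χ(G) = 3.
A valid 3-coloring: color 1: [6]; color 2: [5]; color 3: [3, 4].

χ(G) = 3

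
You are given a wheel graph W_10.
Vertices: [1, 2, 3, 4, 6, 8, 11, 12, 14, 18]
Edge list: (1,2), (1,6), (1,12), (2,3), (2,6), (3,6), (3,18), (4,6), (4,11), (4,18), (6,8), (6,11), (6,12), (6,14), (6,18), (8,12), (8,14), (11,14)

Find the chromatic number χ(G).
Clique number ω(G) = 3 (lower bound: χ ≥ ω).
Odd cycle [4, 18, 3, 2, 1, 12, 8, 14, 11] needs 3 colors (χ ≥ 3).
Vertex 6 is adjacent to every vertex of [1, 2, 3, 4, 8, 11, 12, 14, 18], which already need 3 colors among themselves, so 6 needs a new color (χ ≥ 4).
The coloring below uses 4 colors, so χ(G) = 4.
A valid 4-coloring: color 1: [6]; color 2: [1, 3, 4, 14]; color 3: [2, 11, 12, 18]; color 4: [8].

χ(G) = 4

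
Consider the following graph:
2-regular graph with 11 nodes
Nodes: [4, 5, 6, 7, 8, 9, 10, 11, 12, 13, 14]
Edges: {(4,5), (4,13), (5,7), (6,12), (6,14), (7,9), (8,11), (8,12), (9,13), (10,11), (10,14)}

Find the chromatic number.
χ(G) = 3

Clique number ω(G) = 2 (lower bound: χ ≥ ω).
Odd cycle [13, 4, 5, 7, 9] needs 3 colors (χ ≥ 3).
The coloring below uses 3 colors, so χ(G) = 3.
A valid 3-coloring: color 1: [6, 7, 8, 10, 13]; color 2: [5, 9, 11, 12, 14]; color 3: [4].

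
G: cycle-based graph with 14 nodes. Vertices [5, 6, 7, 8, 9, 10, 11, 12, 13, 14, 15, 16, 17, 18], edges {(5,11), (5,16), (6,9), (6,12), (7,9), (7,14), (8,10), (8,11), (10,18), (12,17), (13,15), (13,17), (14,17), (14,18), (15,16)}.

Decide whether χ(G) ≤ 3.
Yes, G is 3-colorable

A valid 3-coloring: color 1: [5, 6, 7, 8, 15, 17, 18]; color 2: [9, 10, 11, 12, 13, 14, 16].
(χ(G) = 2 ≤ 3.)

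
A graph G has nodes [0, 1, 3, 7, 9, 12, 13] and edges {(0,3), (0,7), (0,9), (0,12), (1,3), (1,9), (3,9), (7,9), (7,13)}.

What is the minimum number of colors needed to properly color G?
Clique number ω(G) = 3 (lower bound: χ ≥ ω).
The clique on [0, 3, 9] has size 3, forcing χ ≥ 3, and the coloring below uses 3 colors, so χ(G) = 3.
A valid 3-coloring: color 1: [0, 1, 13]; color 2: [9, 12]; color 3: [3, 7].

χ(G) = 3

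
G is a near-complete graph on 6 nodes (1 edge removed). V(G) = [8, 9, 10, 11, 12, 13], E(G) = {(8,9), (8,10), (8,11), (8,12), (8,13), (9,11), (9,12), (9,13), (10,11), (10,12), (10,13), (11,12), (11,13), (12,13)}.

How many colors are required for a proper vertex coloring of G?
Clique number ω(G) = 5 (lower bound: χ ≥ ω).
The clique on [8, 9, 11, 12, 13] has size 5, forcing χ ≥ 5, and the coloring below uses 5 colors, so χ(G) = 5.
A valid 5-coloring: color 1: [13]; color 2: [11]; color 3: [8]; color 4: [12]; color 5: [9, 10].

χ(G) = 5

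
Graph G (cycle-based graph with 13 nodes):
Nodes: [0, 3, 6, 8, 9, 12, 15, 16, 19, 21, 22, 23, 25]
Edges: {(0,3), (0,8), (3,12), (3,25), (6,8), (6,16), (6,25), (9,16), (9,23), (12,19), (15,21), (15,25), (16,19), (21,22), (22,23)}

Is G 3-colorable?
A valid 3-coloring: color 1: [3, 6, 9, 15, 19, 22]; color 2: [0, 12, 16, 21, 23, 25]; color 3: [8].
(χ(G) = 3 ≤ 3.)

Yes, G is 3-colorable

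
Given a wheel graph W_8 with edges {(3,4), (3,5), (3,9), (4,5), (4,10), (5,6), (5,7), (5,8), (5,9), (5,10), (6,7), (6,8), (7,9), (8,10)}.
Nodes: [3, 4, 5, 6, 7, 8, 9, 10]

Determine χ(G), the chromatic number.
Clique number ω(G) = 3 (lower bound: χ ≥ ω).
Odd cycle [3, 4, 10, 8, 6, 7, 9] needs 3 colors (χ ≥ 3).
Vertex 5 is adjacent to every vertex of [3, 4, 6, 7, 8, 9, 10], which already need 3 colors among themselves, so 5 needs a new color (χ ≥ 4).
The coloring below uses 4 colors, so χ(G) = 4.
A valid 4-coloring: color 1: [5]; color 2: [3, 7, 10]; color 3: [4, 8, 9]; color 4: [6].

χ(G) = 4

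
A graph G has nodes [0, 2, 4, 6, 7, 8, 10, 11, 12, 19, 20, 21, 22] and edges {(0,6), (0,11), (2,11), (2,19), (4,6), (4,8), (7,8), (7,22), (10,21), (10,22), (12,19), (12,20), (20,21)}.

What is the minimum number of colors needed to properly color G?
Clique number ω(G) = 2 (lower bound: χ ≥ ω).
Odd cycle [11, 2, 19, 12, 20, 21, 10, 22, 7, 8, 4, 6, 0] needs 3 colors (χ ≥ 3).
The coloring below uses 3 colors, so χ(G) = 3.
A valid 3-coloring: color 1: [6, 7, 10, 11, 19, 20]; color 2: [0, 2, 8, 12, 21, 22]; color 3: [4].

χ(G) = 3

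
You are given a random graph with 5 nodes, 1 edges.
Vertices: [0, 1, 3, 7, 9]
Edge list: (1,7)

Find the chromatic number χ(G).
χ(G) = 2

Clique number ω(G) = 2 (lower bound: χ ≥ ω).
The graph is bipartite (no odd cycle), so 2 colors suffice: χ(G) = 2.
A valid 2-coloring: color 1: [0, 1, 3, 9]; color 2: [7].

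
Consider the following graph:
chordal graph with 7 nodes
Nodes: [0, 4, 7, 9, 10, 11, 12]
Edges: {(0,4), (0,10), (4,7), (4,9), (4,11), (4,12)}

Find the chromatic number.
χ(G) = 2

Clique number ω(G) = 2 (lower bound: χ ≥ ω).
The graph is bipartite (no odd cycle), so 2 colors suffice: χ(G) = 2.
A valid 2-coloring: color 1: [4, 10]; color 2: [0, 7, 9, 11, 12].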